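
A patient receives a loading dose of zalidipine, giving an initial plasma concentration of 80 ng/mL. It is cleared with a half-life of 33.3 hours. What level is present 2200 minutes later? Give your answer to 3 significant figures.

Convert the elapsed time: 2200 minutes = 36.6667 hours.
Number of half-lives: n = 36.6667/33.3 ≈ 1.1011.
Remaining = 80 × (1/2)^1.1011 = 80 × 0.46616 ≈ 37.293 ng/mL.

37.3 ng/mL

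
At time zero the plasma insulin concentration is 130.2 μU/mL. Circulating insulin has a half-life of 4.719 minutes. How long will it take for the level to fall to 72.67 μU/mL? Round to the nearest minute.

Fraction remaining = 72.67/130.2 ≈ 0.55814.
n = log₂(130.2/72.67) = ln(1.7917)/ln 2 ≈ 0.8413 half-lives.
t = n × t½ = 0.8413 × 4.719 ≈ 3.9701 minutes.

4 minutes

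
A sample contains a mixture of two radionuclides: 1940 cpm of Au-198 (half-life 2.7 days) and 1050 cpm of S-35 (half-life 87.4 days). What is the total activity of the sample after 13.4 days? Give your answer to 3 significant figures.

Au-198: 1940 × (1/2)^(13.4/2.7) = 1940 × (1/2)^4.963 ≈ 62.202 cpm.
S-35: 1050 × (1/2)^(13.4/87.4) = 1050 × (1/2)^0.15332 ≈ 944.14 cpm.
Total = 62.202 + 944.14 ≈ 1006.3 cpm.

1010 cpm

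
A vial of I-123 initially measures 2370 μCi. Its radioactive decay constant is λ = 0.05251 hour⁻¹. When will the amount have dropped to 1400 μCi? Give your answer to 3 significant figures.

t½ = ln 2 / λ = 0.69315 / 0.05251 ≈ 13.2 hours.
Fraction remaining = 1400/2370 ≈ 0.59072.
n = log₂(2370/1400) = ln(1.6929)/ln 2 ≈ 0.75946 half-lives.
t = n × t½ = 0.75946 × 13.2 ≈ 10.025 hours.

10.0 hours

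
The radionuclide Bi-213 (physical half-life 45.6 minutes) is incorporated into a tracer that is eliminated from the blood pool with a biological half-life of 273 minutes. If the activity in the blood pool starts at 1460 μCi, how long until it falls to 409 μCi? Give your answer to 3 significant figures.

1/t_eff = 1/t_phys + 1/t_biol = 1/45.6 + 1/273 = 0.025593 per minute.
t_eff = 45.6 × 273 / (45.6 + 273) ≈ 39.073 minutes.
n = log₂(1460/409) ≈ 1.8358; t = 1.8358 × 39.073 ≈ 71.731 minutes.

71.7 minutes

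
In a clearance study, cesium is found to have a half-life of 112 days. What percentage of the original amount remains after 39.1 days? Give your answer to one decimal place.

78.5%

n = 39.1/112 ≈ 0.34911 half-lives.
Fraction remaining = (1/2)^0.34911 ≈ 0.78507, i.e. 78.507%.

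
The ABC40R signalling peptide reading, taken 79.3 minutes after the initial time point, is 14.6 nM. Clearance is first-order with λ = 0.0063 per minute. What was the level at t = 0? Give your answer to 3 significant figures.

t½ = ln 2 / λ = 0.69315 / 0.0063 ≈ 110.02 minutes.
Number of half-lives elapsed: n = 79.3/110.02 ≈ 0.72076.
A₀ = A × 2^n = 14.6 × 2^0.72076 = 14.6 × 1.648 ≈ 24.061 nM.

24.1 nM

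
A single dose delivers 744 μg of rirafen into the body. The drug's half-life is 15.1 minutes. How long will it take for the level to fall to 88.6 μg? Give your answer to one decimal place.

46.4 minutes

Fraction remaining = 88.6/744 ≈ 0.11909.
n = log₂(744/88.6) = ln(8.3973)/ln 2 ≈ 3.0699 half-lives.
t = n × t½ = 3.0699 × 15.1 ≈ 46.356 minutes.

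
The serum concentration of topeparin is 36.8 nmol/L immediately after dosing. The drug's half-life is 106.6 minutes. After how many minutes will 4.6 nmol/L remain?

4.6/36.8 = 1/8, so 3 half-lives have elapsed.
t = 3 × 106.6 = 319.8 minutes.

319.8 minutes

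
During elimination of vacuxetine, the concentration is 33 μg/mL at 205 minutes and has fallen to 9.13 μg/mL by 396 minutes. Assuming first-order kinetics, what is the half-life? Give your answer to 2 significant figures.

100 minutes

Over Δt = 396 − 205 = 191 minutes, the level fell by a factor of 33/9.13 ≈ 3.6145.
n = log₂(3.6145) ≈ 1.8538 half-lives, so t½ = 191/1.8538 ≈ 103.03 minutes.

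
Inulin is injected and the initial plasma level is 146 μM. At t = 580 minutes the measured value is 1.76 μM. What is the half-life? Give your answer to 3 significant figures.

A/A₀ = 1.76/146 ≈ 0.012055.
n = log₂(82.955) ≈ 6.3742 half-lives elapsed in 580 minutes.
t½ = 580/6.3742 ≈ 90.991 minutes.

91.0 minutes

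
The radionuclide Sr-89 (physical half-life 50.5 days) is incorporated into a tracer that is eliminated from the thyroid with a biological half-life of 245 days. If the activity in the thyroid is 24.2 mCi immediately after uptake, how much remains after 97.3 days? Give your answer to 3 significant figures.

1/t_eff = 1/t_phys + 1/t_biol = 1/50.5 + 1/245 = 0.023884 per day.
t_eff = 50.5 × 245 / (50.5 + 245) ≈ 41.87 days.
Remaining = 24.2 × (1/2)^(97.3/41.87) = 24.2 × (1/2)^2.3239 ≈ 4.8335 mCi.

4.83 mCi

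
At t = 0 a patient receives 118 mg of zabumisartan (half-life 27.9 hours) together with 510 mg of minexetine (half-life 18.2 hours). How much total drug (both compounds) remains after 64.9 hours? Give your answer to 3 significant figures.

zabumisartan: 118 × (1/2)^(64.9/27.9) = 118 × (1/2)^2.3262 ≈ 23.531 mg.
minexetine: 510 × (1/2)^(64.9/18.2) = 510 × (1/2)^3.5659 ≈ 43.064 mg.
Total = 23.531 + 43.064 ≈ 66.595 mg.

66.6 mg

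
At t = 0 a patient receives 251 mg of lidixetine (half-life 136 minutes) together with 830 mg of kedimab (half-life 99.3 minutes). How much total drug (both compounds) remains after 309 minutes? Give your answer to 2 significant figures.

150 mg

lidixetine: 251 × (1/2)^(309/136) = 251 × (1/2)^2.2721 ≈ 51.966 mg.
kedimab: 830 × (1/2)^(309/99.3) = 830 × (1/2)^3.1118 ≈ 96.015 mg.
Total = 51.966 + 96.015 ≈ 147.98 mg.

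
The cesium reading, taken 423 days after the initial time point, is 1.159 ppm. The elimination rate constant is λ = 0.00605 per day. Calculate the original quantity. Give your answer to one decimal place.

15.0 ppm

t½ = ln 2 / λ = 0.69315 / 0.00605 ≈ 114.57 days.
Number of half-lives elapsed: n = 423/114.57 ≈ 3.6921.
A₀ = A × 2^n = 1.159 × 2^3.6921 = 1.159 × 12.925 ≈ 14.98 ppm.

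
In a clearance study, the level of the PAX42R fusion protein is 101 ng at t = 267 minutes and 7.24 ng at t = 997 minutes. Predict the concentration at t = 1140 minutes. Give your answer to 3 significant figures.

4.32 ng

Over Δt = 997 − 267 = 730 minutes, the level fell by a factor of 101/7.24 ≈ 13.95.
n = log₂(13.95) ≈ 3.8022 half-lives, so t½ = 730/3.8022 ≈ 191.99 minutes.
From t = 997 to t = 1140: 7.24 × (1/2)^((1140−997)/191.99) ≈ 4.3204 ng.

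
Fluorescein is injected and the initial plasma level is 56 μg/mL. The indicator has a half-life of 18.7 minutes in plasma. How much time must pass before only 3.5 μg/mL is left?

3.5/56 = 1/16, so 4 half-lives have elapsed.
t = 4 × 18.7 = 74.8 minutes.

74.8 minutes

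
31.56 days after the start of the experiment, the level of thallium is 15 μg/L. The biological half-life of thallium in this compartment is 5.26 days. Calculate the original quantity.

960 μg/L

Number of half-lives elapsed: n = 31.56/5.26 ≈ 6.
A₀ = A × 2^n = 15 × 2^6 = 15 × 64 ≈ 960 μg/L.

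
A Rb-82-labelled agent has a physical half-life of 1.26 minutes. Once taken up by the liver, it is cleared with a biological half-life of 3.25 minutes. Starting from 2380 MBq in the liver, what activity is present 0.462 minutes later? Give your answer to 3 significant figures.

1/t_eff = 1/t_phys + 1/t_biol = 1/1.26 + 1/3.25 = 1.1013 per minute.
t_eff = 1.26 × 3.25 / (1.26 + 3.25) ≈ 0.90798 minutes.
Remaining = 2380 × (1/2)^(0.462/0.90798) = 2380 × (1/2)^0.50882 ≈ 1672.7 MBq.

1670 MBq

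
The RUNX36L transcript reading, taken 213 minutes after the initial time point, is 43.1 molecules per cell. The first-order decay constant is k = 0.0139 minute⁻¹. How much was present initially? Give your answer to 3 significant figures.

832 molecules per cell

t½ = ln 2 / k = 0.69315 / 0.0139 ≈ 49.867 minutes.
Number of half-lives elapsed: n = 213/49.867 ≈ 4.2714.
A₀ = A × 2^n = 43.1 × 2^4.2714 = 43.1 × 19.311 ≈ 832.33 molecules per cell.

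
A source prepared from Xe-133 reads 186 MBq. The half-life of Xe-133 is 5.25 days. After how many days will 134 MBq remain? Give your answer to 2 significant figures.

2.5 days

Fraction remaining = 134/186 ≈ 0.72043.
n = log₂(186/134) = ln(1.3881)/ln 2 ≈ 0.47307 half-lives.
t = n × t½ = 0.47307 × 5.25 ≈ 2.4836 days.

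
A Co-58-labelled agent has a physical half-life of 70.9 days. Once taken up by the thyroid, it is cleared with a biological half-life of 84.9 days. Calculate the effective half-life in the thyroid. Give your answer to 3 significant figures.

1/t_eff = 1/t_phys + 1/t_biol = 1/70.9 + 1/84.9 = 0.025883 per day.
t_eff = 70.9 × 84.9 / (70.9 + 84.9) ≈ 38.635 days.

38.6 days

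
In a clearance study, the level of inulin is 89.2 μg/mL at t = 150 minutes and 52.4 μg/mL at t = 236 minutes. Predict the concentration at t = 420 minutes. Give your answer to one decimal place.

16.8 μg/mL

Over Δt = 236 − 150 = 86 minutes, the level fell by a factor of 89.2/52.4 ≈ 1.7023.
n = log₂(1.7023) ≈ 0.76748 half-lives, so t½ = 86/0.76748 ≈ 112.06 minutes.
From t = 236 to t = 420: 52.4 × (1/2)^((420−236)/112.06) ≈ 16.789 μg/mL.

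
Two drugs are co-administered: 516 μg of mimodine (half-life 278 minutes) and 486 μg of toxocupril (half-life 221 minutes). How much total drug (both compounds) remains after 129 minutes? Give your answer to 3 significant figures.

698 μg

mimodine: 516 × (1/2)^(129/278) = 516 × (1/2)^0.46403 ≈ 374.08 μg.
toxocupril: 486 × (1/2)^(129/221) = 486 × (1/2)^0.58371 ≈ 324.28 μg.
Total = 374.08 + 324.28 ≈ 698.36 μg.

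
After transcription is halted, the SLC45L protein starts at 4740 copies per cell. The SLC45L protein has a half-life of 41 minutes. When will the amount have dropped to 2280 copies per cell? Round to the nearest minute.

43 minutes

Fraction remaining = 2280/4740 ≈ 0.48101.
n = log₂(4740/2280) = ln(2.0789)/ln 2 ≈ 1.0559 half-lives.
t = n × t½ = 1.0559 × 41 ≈ 43.29 minutes.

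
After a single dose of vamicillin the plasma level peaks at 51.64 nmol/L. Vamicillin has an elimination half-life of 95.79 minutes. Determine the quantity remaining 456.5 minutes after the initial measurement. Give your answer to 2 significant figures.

1.9 nmol/L

Number of half-lives: n = 456.5/95.79 ≈ 4.7656.
Remaining = 51.64 × (1/2)^4.7656 = 51.64 × 0.036762 ≈ 1.8984 nmol/L.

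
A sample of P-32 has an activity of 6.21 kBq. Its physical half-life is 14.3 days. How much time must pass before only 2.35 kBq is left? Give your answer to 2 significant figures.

20 days

Fraction remaining = 2.35/6.21 ≈ 0.37842.
n = log₂(6.21/2.35) = ln(2.6426)/ln 2 ≈ 1.4019 half-lives.
t = n × t½ = 1.4019 × 14.3 ≈ 20.048 days.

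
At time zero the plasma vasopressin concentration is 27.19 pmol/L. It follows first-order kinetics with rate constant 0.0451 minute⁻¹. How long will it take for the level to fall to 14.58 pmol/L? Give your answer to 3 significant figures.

t½ = ln 2 / λ = 0.69315 / 0.0451 ≈ 15.369 minutes.
Fraction remaining = 14.58/27.19 ≈ 0.53623.
n = log₂(27.19/14.58) = ln(1.8649)/ln 2 ≈ 0.89909 half-lives.
t = n × t½ = 0.89909 × 15.369 ≈ 13.818 minutes.

13.8 minutes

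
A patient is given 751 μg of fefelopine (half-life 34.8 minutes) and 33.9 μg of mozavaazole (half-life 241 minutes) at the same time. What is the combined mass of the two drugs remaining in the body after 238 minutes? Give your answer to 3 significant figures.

fefelopine: 751 × (1/2)^(238/34.8) = 751 × (1/2)^6.8391 ≈ 6.5595 μg.
mozavaazole: 33.9 × (1/2)^(238/241) = 33.9 × (1/2)^0.98755 ≈ 17.097 μg.
Total = 6.5595 + 17.097 ≈ 23.656 μg.

23.7 μg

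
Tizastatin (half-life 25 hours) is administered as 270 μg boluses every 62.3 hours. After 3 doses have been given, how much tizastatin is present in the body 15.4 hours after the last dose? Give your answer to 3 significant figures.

The 3 doses were given 140, 77.7, 15.4 hours ago.
Total = 270·(1/2)^(140/25) + 270·(1/2)^(77.7/25) + 270·(1/2)^(15.4/25)
      = 5.5667 + 31.316 + 176.17 ≈ 213.05 μg.

213 μg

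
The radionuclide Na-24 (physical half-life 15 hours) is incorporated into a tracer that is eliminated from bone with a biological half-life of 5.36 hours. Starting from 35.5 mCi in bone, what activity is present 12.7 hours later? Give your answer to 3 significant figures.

1/t_eff = 1/t_phys + 1/t_biol = 1/15 + 1/5.36 = 0.25323 per hour.
t_eff = 15 × 5.36 / (15 + 5.36) ≈ 3.9489 hours.
Remaining = 35.5 × (1/2)^(12.7/3.9489) = 35.5 × (1/2)^3.2161 ≈ 3.8203 mCi.

3.82 mCi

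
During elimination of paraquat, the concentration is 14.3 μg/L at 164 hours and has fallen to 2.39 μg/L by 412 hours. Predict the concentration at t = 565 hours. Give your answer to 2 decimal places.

Over Δt = 412 − 164 = 248 hours, the level fell by a factor of 14.3/2.39 ≈ 5.9833.
n = log₂(5.9833) ≈ 2.5809 half-lives, so t½ = 248/2.5809 ≈ 96.089 hours.
From t = 412 to t = 565: 2.39 × (1/2)^((565−412)/96.089) ≈ 0.79264 μg/L.

0.79 μg/L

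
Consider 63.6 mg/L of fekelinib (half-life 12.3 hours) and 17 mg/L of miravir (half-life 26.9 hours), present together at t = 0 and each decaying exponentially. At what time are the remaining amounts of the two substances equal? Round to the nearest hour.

43 hours

Set 63.6·(1/2)^(t/12.3) = 17·(1/2)^(t/26.9).
Taking log₂: log₂(63.6/17) = t·(1/12.3 − 1/26.9).
log₂(3.7412) = 1.9035; 1/12.3 − 1/26.9 = 0.044126.
t = 1.9035 / 0.044126 ≈ 43.138 hours.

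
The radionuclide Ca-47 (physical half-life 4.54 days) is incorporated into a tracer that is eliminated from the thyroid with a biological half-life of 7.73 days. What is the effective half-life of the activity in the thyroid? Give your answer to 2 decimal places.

1/t_eff = 1/t_phys + 1/t_biol = 1/4.54 + 1/7.73 = 0.34963 per day.
t_eff = 4.54 × 7.73 / (4.54 + 7.73) ≈ 2.8602 days.

2.86 days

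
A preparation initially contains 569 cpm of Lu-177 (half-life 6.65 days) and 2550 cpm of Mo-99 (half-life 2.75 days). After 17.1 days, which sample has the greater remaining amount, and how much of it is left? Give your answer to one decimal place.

Lu-177: 569 × (1/2)^2.5714 ≈ 95.727 cpm.
Mo-99: 2550 × (1/2)^6.2182 ≈ 34.252 cpm.
Lu-177 has more remaining, at ≈ 95.727 cpm.

Lu-177, 95.7 cpm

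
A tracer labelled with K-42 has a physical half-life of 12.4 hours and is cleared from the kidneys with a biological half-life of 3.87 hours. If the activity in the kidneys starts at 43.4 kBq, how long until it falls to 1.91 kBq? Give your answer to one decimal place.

1/t_eff = 1/t_phys + 1/t_biol = 1/12.4 + 1/3.87 = 0.33904 per hour.
t_eff = 12.4 × 3.87 / (12.4 + 3.87) ≈ 2.9495 hours.
n = log₂(43.4/1.91) ≈ 4.5061; t = 4.5061 × 2.9495 ≈ 13.29 hours.

13.3 hours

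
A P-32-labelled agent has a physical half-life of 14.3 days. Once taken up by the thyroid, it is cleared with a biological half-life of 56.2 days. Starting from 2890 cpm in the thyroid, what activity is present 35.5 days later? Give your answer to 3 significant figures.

1/t_eff = 1/t_phys + 1/t_biol = 1/14.3 + 1/56.2 = 0.087724 per day.
t_eff = 14.3 × 56.2 / (14.3 + 56.2) ≈ 11.399 days.
Remaining = 2890 × (1/2)^(35.5/11.399) = 2890 × (1/2)^3.1142 ≈ 333.76 cpm.

334 cpm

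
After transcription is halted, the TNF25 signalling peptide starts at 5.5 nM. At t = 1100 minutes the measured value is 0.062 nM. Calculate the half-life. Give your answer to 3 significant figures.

A/A₀ = 0.062/5.5 ≈ 0.011273.
n = log₂(88.71) ≈ 6.471 half-lives elapsed in 1100 minutes.
t½ = 1100/6.471 ≈ 169.99 minutes.

170 minutes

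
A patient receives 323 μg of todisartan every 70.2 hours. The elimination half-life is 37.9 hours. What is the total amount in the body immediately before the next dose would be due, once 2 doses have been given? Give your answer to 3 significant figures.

114 μg

The 2 doses were given 140.4, 70.2 hours ago.
Total = 323·(1/2)^(140.4/37.9) + 323·(1/2)^(70.2/37.9)
      = 24.777 + 89.459 ≈ 114.24 μg.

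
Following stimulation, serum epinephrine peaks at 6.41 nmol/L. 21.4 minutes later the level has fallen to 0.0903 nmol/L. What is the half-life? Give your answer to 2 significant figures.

A/A₀ = 0.0903/6.41 ≈ 0.014087.
n = log₂(70.986) ≈ 6.1495 half-lives elapsed in 21.4 minutes.
t½ = 21.4/6.1495 ≈ 3.48 minutes.

3.5 minutes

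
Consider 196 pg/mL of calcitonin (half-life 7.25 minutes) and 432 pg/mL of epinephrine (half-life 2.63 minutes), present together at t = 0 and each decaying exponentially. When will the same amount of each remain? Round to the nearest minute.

Set 196·(1/2)^(t/7.25) = 432·(1/2)^(t/2.63).
Taking log₂: log₂(196/432) = t·(1/7.25 − 1/2.63).
log₂(0.4537) = -1.1402; 1/7.25 − 1/2.63 = -0.2423.
t = -1.1402 / -0.2423 ≈ 4.7057 minutes.

5 minutes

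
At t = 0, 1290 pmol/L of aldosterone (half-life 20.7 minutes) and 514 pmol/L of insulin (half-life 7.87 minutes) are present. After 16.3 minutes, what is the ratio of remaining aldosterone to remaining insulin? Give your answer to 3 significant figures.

aldosterone: 1290 × (1/2)^(16.3/20.7) = 1290 × (1/2)^0.78744 ≈ 747.39 pmol/L.
insulin: 514 × (1/2)^(16.3/7.87) = 514 × (1/2)^2.0712 ≈ 122.32 pmol/L.
Ratio ≈ 747.39 / 122.32 ≈ 6.1103.

6.11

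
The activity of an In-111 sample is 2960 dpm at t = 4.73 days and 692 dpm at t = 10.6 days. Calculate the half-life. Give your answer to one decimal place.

2.8 days

Over Δt = 10.6 − 4.73 = 5.87 days, the level fell by a factor of 2960/692 ≈ 4.2775.
n = log₂(4.2775) ≈ 2.0968 half-lives, so t½ = 5.87/2.0968 ≈ 2.7996 days.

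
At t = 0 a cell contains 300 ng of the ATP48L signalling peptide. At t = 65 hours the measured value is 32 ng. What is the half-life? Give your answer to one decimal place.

20.1 hours

A/A₀ = 32/300 ≈ 0.10667.
n = log₂(9.375) ≈ 3.2288 half-lives elapsed in 65 hours.
t½ = 65/3.2288 ≈ 20.131 hours.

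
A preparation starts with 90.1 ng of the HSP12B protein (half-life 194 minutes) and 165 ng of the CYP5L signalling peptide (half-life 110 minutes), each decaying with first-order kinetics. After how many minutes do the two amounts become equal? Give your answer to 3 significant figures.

222 minutes

Set 90.1·(1/2)^(t/194) = 165·(1/2)^(t/110).
Taking log₂: log₂(90.1/165) = t·(1/194 − 1/110).
log₂(0.54606) = -0.87287; 1/194 − 1/110 = -0.0039363.
t = -0.87287 / -0.0039363 ≈ 221.75 minutes.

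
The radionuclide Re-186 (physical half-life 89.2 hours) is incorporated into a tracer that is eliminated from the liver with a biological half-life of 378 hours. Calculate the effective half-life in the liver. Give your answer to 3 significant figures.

72.2 hours

1/t_eff = 1/t_phys + 1/t_biol = 1/89.2 + 1/378 = 0.013856 per hour.
t_eff = 89.2 × 378 / (89.2 + 378) ≈ 72.17 hours.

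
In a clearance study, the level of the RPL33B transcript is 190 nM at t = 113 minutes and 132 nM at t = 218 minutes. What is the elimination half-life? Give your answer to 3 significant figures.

200 minutes

Over Δt = 218 − 113 = 105 minutes, the level fell by a factor of 190/132 ≈ 1.4394.
n = log₂(1.4394) ≈ 0.52546 half-lives, so t½ = 105/0.52546 ≈ 199.82 minutes.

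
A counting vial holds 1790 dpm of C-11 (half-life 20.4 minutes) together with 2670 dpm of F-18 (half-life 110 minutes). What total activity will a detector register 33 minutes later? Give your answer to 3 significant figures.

C-11: 1790 × (1/2)^(33/20.4) = 1790 × (1/2)^1.6176 ≈ 583.3 dpm.
F-18: 2670 × (1/2)^(33/110) = 2670 × (1/2)^0.3 ≈ 2168.7 dpm.
Total = 583.3 + 2168.7 ≈ 2752 dpm.

2750 dpm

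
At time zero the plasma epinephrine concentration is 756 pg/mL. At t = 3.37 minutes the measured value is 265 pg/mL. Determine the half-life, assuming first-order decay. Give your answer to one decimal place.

A/A₀ = 265/756 ≈ 0.35053.
n = log₂(2.8528) ≈ 1.5124 half-lives elapsed in 3.37 minutes.
t½ = 3.37/1.5124 ≈ 2.2283 minutes.

2.2 minutes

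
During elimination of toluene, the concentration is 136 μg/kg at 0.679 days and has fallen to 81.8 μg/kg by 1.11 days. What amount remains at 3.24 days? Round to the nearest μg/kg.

Over Δt = 1.11 − 0.679 = 0.431 days, the level fell by a factor of 136/81.8 ≈ 1.6626.
n = log₂(1.6626) ≈ 0.73343 half-lives, so t½ = 0.431/0.73343 ≈ 0.58765 days.
From t = 1.11 to t = 3.24: 81.8 × (1/2)^((3.24−1.11)/0.58765) ≈ 6.6318 μg/kg.

7 μg/kg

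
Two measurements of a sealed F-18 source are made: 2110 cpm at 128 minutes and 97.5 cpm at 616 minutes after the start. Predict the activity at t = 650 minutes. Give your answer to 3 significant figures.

Over Δt = 616 − 128 = 488 minutes, the level fell by a factor of 2110/97.5 ≈ 21.641.
n = log₂(21.641) ≈ 4.4357 half-lives, so t½ = 488/4.4357 ≈ 110.02 minutes.
From t = 616 to t = 650: 97.5 × (1/2)^((650−616)/110.02) ≈ 78.7 cpm.

78.7 cpm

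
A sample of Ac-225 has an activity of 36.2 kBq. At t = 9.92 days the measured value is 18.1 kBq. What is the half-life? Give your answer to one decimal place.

9.9 days

A/A₀ = 18.1/36.2 ≈ 0.5.
n = log₂(2) ≈ 1 half-life elapsed in 9.92 days.
t½ = 9.92/1 ≈ 9.92 days.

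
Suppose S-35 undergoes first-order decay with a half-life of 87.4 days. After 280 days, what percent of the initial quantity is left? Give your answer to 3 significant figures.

n = 280/87.4 ≈ 3.2037 half-lives.
Fraction remaining = (1/2)^3.2037 ≈ 0.10854, i.e. 10.854%.

10.9%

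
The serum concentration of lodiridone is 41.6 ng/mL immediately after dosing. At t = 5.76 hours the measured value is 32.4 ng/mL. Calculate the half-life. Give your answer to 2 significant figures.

16 hours

A/A₀ = 32.4/41.6 ≈ 0.77885.
n = log₂(1.284) ≈ 0.36059 half-lives elapsed in 5.76 hours.
t½ = 5.76/0.36059 ≈ 15.974 hours.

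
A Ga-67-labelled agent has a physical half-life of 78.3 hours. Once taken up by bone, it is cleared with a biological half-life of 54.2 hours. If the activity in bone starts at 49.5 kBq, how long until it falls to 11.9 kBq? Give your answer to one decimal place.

65.9 hours

1/t_eff = 1/t_phys + 1/t_biol = 1/78.3 + 1/54.2 = 0.031222 per hour.
t_eff = 78.3 × 54.2 / (78.3 + 54.2) ≈ 32.029 hours.
n = log₂(49.5/11.9) ≈ 2.0565; t = 2.0565 × 32.029 ≈ 65.867 hours.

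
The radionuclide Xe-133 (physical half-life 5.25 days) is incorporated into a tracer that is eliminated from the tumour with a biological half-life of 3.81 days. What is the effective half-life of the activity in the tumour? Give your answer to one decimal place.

1/t_eff = 1/t_phys + 1/t_biol = 1/5.25 + 1/3.81 = 0.45294 per day.
t_eff = 5.25 × 3.81 / (5.25 + 3.81) ≈ 2.2078 days.

2.2 days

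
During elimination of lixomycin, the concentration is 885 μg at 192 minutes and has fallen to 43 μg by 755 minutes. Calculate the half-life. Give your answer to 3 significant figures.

Over Δt = 755 − 192 = 563 minutes, the level fell by a factor of 885/43 ≈ 20.581.
n = log₂(20.581) ≈ 4.3633 half-lives, so t½ = 563/4.3633 ≈ 129.03 minutes.

129 minutes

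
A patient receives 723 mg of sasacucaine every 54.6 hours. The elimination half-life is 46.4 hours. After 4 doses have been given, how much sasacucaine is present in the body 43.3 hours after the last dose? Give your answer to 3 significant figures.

The 4 doses were given 207.1, 152.5, 97.9, 43.3 hours ago.
Total = 723·(1/2)^(207.1/46.4) + 723·(1/2)^(152.5/46.4) + 723·(1/2)^(97.9/46.4) + 723·(1/2)^(43.3/46.4)
      = 32.774 + 74.09 + 167.49 + 378.63 ≈ 652.99 mg.

653 mg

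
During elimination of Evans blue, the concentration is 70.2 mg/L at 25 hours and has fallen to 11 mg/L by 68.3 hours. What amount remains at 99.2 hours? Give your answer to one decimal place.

Over Δt = 68.3 − 25 = 43.3 hours, the level fell by a factor of 70.2/11 ≈ 6.3818.
n = log₂(6.3818) ≈ 2.674 half-lives, so t½ = 43.3/2.674 ≈ 16.193 hours.
From t = 68.3 to t = 99.2: 11 × (1/2)^((99.2−68.3)/16.193) ≈ 2.9306 mg/L.

2.9 mg/L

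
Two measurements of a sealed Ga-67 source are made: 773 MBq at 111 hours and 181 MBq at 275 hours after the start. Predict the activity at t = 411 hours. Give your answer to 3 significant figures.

Over Δt = 275 − 111 = 164 hours, the level fell by a factor of 773/181 ≈ 4.2707.
n = log₂(4.2707) ≈ 2.0945 half-lives, so t½ = 164/2.0945 ≈ 78.301 hours.
From t = 275 to t = 411: 181 × (1/2)^((411−275)/78.301) ≈ 54.303 MBq.

54.3 MBq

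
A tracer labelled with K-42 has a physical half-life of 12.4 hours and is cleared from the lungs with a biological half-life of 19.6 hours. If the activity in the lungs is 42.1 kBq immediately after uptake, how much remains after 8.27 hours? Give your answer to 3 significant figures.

1/t_eff = 1/t_phys + 1/t_biol = 1/12.4 + 1/19.6 = 0.13167 per hour.
t_eff = 12.4 × 19.6 / (12.4 + 19.6) ≈ 7.595 hours.
Remaining = 42.1 × (1/2)^(8.27/7.595) = 42.1 × (1/2)^1.0889 ≈ 19.792 kBq.

19.8 kBq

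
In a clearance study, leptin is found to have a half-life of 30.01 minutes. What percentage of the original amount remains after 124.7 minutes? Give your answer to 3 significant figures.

5.61%

n = 124.7/30.01 ≈ 4.1553 half-lives.
Fraction remaining = (1/2)^4.1553 ≈ 0.056122, i.e. 5.6122%.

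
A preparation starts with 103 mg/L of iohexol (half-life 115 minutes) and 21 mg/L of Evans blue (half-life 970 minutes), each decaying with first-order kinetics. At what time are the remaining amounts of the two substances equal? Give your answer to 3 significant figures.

299 minutes

Set 103·(1/2)^(t/115) = 21·(1/2)^(t/970).
Taking log₂: log₂(103/21) = t·(1/115 − 1/970).
log₂(4.9048) = 2.2942; 1/115 − 1/970 = 0.0076647.
t = 2.2942 / 0.0076647 ≈ 299.32 minutes.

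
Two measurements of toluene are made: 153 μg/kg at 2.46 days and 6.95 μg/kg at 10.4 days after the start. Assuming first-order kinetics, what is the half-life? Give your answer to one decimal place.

Over Δt = 10.4 − 2.46 = 7.94 days, the level fell by a factor of 153/6.95 ≈ 22.014.
n = log₂(22.014) ≈ 4.4604 half-lives, so t½ = 7.94/4.4604 ≈ 1.7801 days.

1.8 days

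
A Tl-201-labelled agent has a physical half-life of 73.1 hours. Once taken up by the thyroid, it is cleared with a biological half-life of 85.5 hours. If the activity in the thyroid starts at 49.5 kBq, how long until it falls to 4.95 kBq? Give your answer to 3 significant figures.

131 hours

1/t_eff = 1/t_phys + 1/t_biol = 1/73.1 + 1/85.5 = 0.025376 per hour.
t_eff = 73.1 × 85.5 / (73.1 + 85.5) ≈ 39.408 hours.
n = log₂(49.5/4.95) ≈ 3.3219; t = 3.3219 × 39.408 ≈ 130.91 hours.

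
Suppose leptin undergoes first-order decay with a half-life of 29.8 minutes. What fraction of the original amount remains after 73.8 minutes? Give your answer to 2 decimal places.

0.18

n = 73.8/29.8 ≈ 2.4765 half-lives.
Fraction remaining = (1/2)^2.4765 ≈ 0.17968.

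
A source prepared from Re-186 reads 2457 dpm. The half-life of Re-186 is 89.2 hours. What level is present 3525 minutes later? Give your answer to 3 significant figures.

1560 dpm

Convert the elapsed time: 3525 minutes = 58.75 hours.
Number of half-lives: n = 58.75/89.2 ≈ 0.65863.
Remaining = 2457 × (1/2)^0.65863 = 2457 × 0.63348 ≈ 1556.5 dpm.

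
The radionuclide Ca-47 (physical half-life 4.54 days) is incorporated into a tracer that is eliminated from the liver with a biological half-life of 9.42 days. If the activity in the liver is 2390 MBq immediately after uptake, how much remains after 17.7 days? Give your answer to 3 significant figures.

1/t_eff = 1/t_phys + 1/t_biol = 1/4.54 + 1/9.42 = 0.32642 per day.
t_eff = 4.54 × 9.42 / (4.54 + 9.42) ≈ 3.0635 days.
Remaining = 2390 × (1/2)^(17.7/3.0635) = 2390 × (1/2)^5.7777 ≈ 43.566 MBq.

43.6 MBq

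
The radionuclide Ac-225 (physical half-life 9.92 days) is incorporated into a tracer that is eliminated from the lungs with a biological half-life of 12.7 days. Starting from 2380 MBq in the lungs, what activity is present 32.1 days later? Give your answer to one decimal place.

43.8 MBq

1/t_eff = 1/t_phys + 1/t_biol = 1/9.92 + 1/12.7 = 0.17955 per day.
t_eff = 9.92 × 12.7 / (9.92 + 12.7) ≈ 5.5696 days.
Remaining = 2380 × (1/2)^(32.1/5.5696) = 2380 × (1/2)^5.7634 ≈ 43.813 MBq.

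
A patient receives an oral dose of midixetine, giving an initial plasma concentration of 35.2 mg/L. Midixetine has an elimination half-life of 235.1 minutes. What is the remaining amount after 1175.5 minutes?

1.1 mg/L

Elapsed time is 5 half-lives (1175.5/235.1).
Each half-life halves the amount: 35.2 × (1/2)^5 = 35.2/32 = 1.1 mg/L.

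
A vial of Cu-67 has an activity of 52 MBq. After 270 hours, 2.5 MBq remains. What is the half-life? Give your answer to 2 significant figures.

A/A₀ = 2.5/52 ≈ 0.048077.
n = log₂(20.8) ≈ 4.3785 half-lives elapsed in 270 hours.
t½ = 270/4.3785 ≈ 61.665 hours.

62 hours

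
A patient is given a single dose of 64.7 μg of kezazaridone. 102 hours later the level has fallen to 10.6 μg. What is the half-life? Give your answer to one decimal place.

A/A₀ = 10.6/64.7 ≈ 0.16383.
n = log₂(6.1038) ≈ 2.6097 half-lives elapsed in 102 hours.
t½ = 102/2.6097 ≈ 39.085 hours.

39.1 hours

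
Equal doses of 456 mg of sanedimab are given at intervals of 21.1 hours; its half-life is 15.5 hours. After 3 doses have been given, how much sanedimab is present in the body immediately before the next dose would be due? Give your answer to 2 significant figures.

The 3 doses were given 63.3, 42.2, 21.1 hours ago.
Total = 456·(1/2)^(63.3/15.5) + 456·(1/2)^(42.2/15.5) + 456·(1/2)^(21.1/15.5)
      = 26.89 + 69.085 + 177.49 ≈ 273.47 mg.

270 mg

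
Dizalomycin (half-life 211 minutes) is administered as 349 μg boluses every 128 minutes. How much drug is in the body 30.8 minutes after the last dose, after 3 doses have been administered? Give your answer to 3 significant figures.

659 μg

The 3 doses were given 286.8, 158.8, 30.8 minutes ago.
Total = 349·(1/2)^(286.8/211) + 349·(1/2)^(158.8/211) + 349·(1/2)^(30.8/211)
      = 136.04 + 207.14 + 315.42 ≈ 658.59 μg.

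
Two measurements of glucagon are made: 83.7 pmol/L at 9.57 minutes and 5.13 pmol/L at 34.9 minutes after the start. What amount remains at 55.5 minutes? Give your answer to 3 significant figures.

0.530 pmol/L

Over Δt = 34.9 − 9.57 = 25.33 minutes, the level fell by a factor of 83.7/5.13 ≈ 16.316.
n = log₂(16.316) ≈ 4.0282 half-lives, so t½ = 25.33/4.0282 ≈ 6.2882 minutes.
From t = 34.9 to t = 55.5: 5.13 × (1/2)^((55.5−34.9)/6.2882) ≈ 0.5296 pmol/L.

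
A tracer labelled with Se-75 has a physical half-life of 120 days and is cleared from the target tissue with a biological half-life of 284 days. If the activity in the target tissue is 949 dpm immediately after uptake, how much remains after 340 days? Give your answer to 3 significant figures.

1/t_eff = 1/t_phys + 1/t_biol = 1/120 + 1/284 = 0.011854 per day.
t_eff = 120 × 284 / (120 + 284) ≈ 84.356 days.
Remaining = 949 × (1/2)^(340/84.356) = 949 × (1/2)^4.0305 ≈ 58.071 dpm.

58.1 dpm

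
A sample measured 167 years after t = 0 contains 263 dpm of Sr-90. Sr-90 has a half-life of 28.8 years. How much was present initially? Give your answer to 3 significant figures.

14600 dpm

Number of half-lives elapsed: n = 167/28.8 ≈ 5.7986.
A₀ = A × 2^n = 263 × 2^5.7986 = 263 × 55.662 ≈ 14639 dpm.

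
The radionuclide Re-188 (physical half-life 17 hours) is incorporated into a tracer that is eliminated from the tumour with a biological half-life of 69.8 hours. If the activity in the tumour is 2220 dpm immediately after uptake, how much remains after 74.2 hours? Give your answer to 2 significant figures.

52 dpm

1/t_eff = 1/t_phys + 1/t_biol = 1/17 + 1/69.8 = 0.07315 per hour.
t_eff = 17 × 69.8 / (17 + 69.8) ≈ 13.671 hours.
Remaining = 2220 × (1/2)^(74.2/13.671) = 2220 × (1/2)^5.4277 ≈ 51.575 dpm.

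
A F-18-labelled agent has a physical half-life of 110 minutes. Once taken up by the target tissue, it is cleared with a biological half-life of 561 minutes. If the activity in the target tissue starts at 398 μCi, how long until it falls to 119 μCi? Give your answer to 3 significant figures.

1/t_eff = 1/t_phys + 1/t_biol = 1/110 + 1/561 = 0.010873 per minute.
t_eff = 110 × 561 / (110 + 561) ≈ 91.967 minutes.
n = log₂(398/119) ≈ 1.7418; t = 1.7418 × 91.967 ≈ 160.19 minutes.

160 minutes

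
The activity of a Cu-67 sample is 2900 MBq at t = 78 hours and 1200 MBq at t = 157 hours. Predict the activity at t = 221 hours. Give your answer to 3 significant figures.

587 MBq

Over Δt = 157 − 78 = 79 hours, the level fell by a factor of 2900/1200 ≈ 2.4167.
n = log₂(2.4167) ≈ 1.273 half-lives, so t½ = 79/1.273 ≈ 62.057 hours.
From t = 157 to t = 221: 1200 × (1/2)^((221−157)/62.057) ≈ 587.12 MBq.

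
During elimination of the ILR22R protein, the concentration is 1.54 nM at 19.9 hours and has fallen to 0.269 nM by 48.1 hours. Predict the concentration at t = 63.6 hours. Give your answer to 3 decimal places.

Over Δt = 48.1 − 19.9 = 28.2 hours, the level fell by a factor of 1.54/0.269 ≈ 5.7249.
n = log₂(5.7249) ≈ 2.5173 half-lives, so t½ = 28.2/2.5173 ≈ 11.203 hours.
From t = 48.1 to t = 63.6: 0.269 × (1/2)^((63.6−48.1)/11.203) ≈ 0.1031 nM.

0.103 nM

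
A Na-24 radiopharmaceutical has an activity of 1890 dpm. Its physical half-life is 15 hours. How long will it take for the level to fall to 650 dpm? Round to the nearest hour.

Fraction remaining = 650/1890 ≈ 0.34392.
n = log₂(1890/650) = ln(2.9077)/ln 2 ≈ 1.5399 half-lives.
t = n × t½ = 1.5399 × 15 ≈ 23.098 hours.

23 hours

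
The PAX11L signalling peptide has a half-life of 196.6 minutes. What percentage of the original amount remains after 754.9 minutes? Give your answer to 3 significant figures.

6.98%

n = 754.9/196.6 ≈ 3.8398 half-lives.
Fraction remaining = (1/2)^3.8398 ≈ 0.069841, i.e. 6.9841%.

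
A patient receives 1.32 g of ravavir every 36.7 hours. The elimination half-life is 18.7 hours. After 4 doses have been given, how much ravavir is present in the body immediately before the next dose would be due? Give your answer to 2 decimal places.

The 4 doses were given 146.8, 110.1, 73.4, 36.7 hours ago.
Total = 1.32·(1/2)^(146.8/18.7) + 1.32·(1/2)^(110.1/18.7) + 1.32·(1/2)^(73.4/18.7) + 1.32·(1/2)^(36.7/18.7)
      = 0.0057202 + 0.022295 + 0.086894 + 0.33867 ≈ 0.45358 g.

0.45 g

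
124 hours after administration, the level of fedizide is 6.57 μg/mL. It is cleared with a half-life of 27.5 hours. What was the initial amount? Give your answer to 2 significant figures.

Number of half-lives elapsed: n = 124/27.5 ≈ 4.5091.
A₀ = A × 2^n = 6.57 × 2^4.5091 = 6.57 × 22.77 ≈ 149.6 μg/mL.

150 μg/mL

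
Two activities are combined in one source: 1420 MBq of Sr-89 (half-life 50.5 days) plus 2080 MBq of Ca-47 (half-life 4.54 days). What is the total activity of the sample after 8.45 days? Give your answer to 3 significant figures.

Sr-89: 1420 × (1/2)^(8.45/50.5) = 1420 × (1/2)^0.16733 ≈ 1264.5 MBq.
Ca-47: 2080 × (1/2)^(8.45/4.54) = 2080 × (1/2)^1.8612 ≈ 572.5 MBq.
Total = 1264.5 + 572.5 ≈ 1837 MBq.

1840 MBq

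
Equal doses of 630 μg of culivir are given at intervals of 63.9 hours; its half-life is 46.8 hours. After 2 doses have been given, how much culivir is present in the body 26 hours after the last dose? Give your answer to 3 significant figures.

The 2 doses were given 89.9, 26 hours ago.
Total = 630·(1/2)^(89.9/46.8) + 630·(1/2)^(26/46.8)
      = 166.37 + 428.65 ≈ 595.02 μg.

595 μg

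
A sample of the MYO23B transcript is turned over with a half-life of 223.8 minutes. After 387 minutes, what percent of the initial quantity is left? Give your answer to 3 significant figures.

n = 387/223.8 ≈ 1.7292 half-lives.
Fraction remaining = (1/2)^1.7292 ≈ 0.30161, i.e. 30.161%.

30.2%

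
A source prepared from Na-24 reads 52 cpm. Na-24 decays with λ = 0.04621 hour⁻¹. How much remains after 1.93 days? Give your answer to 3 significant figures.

6.12 cpm

t½ = ln 2 / λ = 0.69315 / 0.04621 ≈ 15 hours.
Convert the elapsed time: 1.93 days = 46.32 hours.
Number of half-lives: n = 46.32/15 ≈ 3.088.
Remaining = 52 × (1/2)^3.088 = 52 × 0.1176 ≈ 6.1153 cpm.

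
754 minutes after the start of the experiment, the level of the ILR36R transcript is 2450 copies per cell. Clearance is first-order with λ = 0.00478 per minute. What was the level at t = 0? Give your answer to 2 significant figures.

90000 copies per cell

t½ = ln 2 / λ = 0.69315 / 0.00478 ≈ 145.01 minutes.
Number of half-lives elapsed: n = 754/145.01 ≈ 5.1996.
A₀ = A × 2^n = 2450 × 2^5.1996 = 2450 × 36.749 ≈ 90036 copies per cell.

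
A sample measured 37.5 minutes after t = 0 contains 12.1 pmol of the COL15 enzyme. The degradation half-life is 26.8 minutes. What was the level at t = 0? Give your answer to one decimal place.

Number of half-lives elapsed: n = 37.5/26.8 ≈ 1.3993.
A₀ = A × 2^n = 12.1 × 2^1.3993 = 12.1 × 2.6377 ≈ 31.916 pmol.

31.9 pmol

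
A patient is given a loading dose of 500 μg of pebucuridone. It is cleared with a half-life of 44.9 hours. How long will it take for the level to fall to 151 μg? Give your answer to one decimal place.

Fraction remaining = 151/500 ≈ 0.302.
n = log₂(500/151) = ln(3.3113)/ln 2 ≈ 1.7274 half-lives.
t = n × t½ = 1.7274 × 44.9 ≈ 77.559 hours.

77.6 hours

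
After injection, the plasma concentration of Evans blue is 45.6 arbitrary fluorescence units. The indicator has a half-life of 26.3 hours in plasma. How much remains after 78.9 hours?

5.7 arbitrary fluorescence units

Elapsed time is 3 half-lives (78.9/26.3).
Each half-life halves the amount: 45.6 × (1/2)^3 = 45.6/8 = 5.7 arbitrary fluorescence units.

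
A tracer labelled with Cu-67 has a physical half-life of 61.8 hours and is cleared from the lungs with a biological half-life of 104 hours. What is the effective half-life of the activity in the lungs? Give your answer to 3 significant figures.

38.8 hours

1/t_eff = 1/t_phys + 1/t_biol = 1/61.8 + 1/104 = 0.025797 per hour.
t_eff = 61.8 × 104 / (61.8 + 104) ≈ 38.765 hours.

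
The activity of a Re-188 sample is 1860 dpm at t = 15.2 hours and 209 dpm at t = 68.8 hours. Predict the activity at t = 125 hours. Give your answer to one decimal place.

21.1 dpm

Over Δt = 68.8 − 15.2 = 53.6 hours, the level fell by a factor of 1860/209 ≈ 8.8995.
n = log₂(8.8995) ≈ 3.1537 half-lives, so t½ = 53.6/3.1537 ≈ 16.996 hours.
From t = 68.8 to t = 125: 209 × (1/2)^((125−68.8)/16.996) ≈ 21.122 dpm.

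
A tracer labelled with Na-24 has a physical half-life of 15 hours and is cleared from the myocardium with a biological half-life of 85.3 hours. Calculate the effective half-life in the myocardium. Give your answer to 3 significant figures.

1/t_eff = 1/t_phys + 1/t_biol = 1/15 + 1/85.3 = 0.07839 per hour.
t_eff = 15 × 85.3 / (15 + 85.3) ≈ 12.757 hours.

12.8 hours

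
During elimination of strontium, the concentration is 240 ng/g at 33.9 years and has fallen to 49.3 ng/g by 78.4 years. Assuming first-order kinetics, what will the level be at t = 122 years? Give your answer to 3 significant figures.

Over Δt = 78.4 − 33.9 = 44.5 years, the level fell by a factor of 240/49.3 ≈ 4.8682.
n = log₂(4.8682) ≈ 2.2834 half-lives, so t½ = 44.5/2.2834 ≈ 19.489 years.
From t = 78.4 to t = 122: 49.3 × (1/2)^((122−78.4)/19.489) ≈ 10.456 ng/g.

10.5 ng/g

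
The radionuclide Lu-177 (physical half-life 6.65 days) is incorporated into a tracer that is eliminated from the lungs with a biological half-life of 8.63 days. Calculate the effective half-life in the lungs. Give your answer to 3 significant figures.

3.76 days

1/t_eff = 1/t_phys + 1/t_biol = 1/6.65 + 1/8.63 = 0.26625 per day.
t_eff = 6.65 × 8.63 / (6.65 + 8.63) ≈ 3.7559 days.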